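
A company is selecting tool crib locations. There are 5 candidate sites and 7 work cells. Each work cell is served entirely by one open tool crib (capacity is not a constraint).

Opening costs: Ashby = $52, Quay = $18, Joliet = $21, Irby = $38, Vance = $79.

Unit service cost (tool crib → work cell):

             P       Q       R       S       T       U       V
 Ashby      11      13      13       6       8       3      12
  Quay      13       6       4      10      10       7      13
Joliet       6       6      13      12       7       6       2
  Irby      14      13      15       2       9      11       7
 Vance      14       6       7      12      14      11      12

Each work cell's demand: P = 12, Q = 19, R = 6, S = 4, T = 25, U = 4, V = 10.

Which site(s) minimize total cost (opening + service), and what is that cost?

For any fixed open set, each work cell goes to its cheapest open site; total = fixed + service.
{Quay, Joliet}: P→Joliet 6·12=72, Q→Quay 6·19=114, R→Quay 4·6=24, S→Quay 10·4=40, T→Joliet 7·25=175, U→Joliet 6·4=24, V→Joliet 2·10=20. Service 469; fixed 39; total 508.
{Quay, Joliet, Irby}: P→Joliet 6·12=72, Q→Quay 6·19=114, R→Quay 4·6=24, S→Irby 2·4=8, T→Joliet 7·25=175, U→Joliet 6·4=24, V→Joliet 2·10=20. Service 437; fixed 77; total 514.
{Ashby, Quay, Joliet}: P→Joliet 6·12=72, Q→Quay 6·19=114, R→Quay 4·6=24, S→Ashby 6·4=24, T→Joliet 7·25=175, U→Ashby 3·4=12, V→Joliet 2·10=20. Service 441; fixed 91; total 532.
{Ashby, Quay, Joliet, Irby, Vance}: service 425 + fixed 208 = 633
No other subset beats 508.

Open Quay and Joliet; minimum total cost 508.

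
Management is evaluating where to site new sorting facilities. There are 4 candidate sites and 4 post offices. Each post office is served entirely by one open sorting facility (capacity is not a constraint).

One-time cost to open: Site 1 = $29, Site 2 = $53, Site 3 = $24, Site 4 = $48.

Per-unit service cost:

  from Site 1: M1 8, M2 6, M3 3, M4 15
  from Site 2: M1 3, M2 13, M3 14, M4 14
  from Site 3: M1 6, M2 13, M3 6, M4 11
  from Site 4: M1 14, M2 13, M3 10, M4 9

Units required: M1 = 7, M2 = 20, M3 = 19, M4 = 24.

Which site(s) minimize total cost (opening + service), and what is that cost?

Open Site 1 and Site 4; minimum total cost 526.

For any fixed open set, each post office goes to its cheapest open site; total = fixed + service.
{Site 1, Site 4}: M1→Site 1 8·7=56, M2→Site 1 6·20=120, M3→Site 1 3·19=57, M4→Site 4 9·24=216. Service 449; fixed 77; total 526.
{Site 1, Site 3}: M1→Site 3 6·7=42, M2→Site 1 6·20=120, M3→Site 1 3·19=57, M4→Site 3 11·24=264. Service 483; fixed 53; total 536.
{Site 1, Site 3, Site 4}: M1→Site 3 6·7=42, M2→Site 1 6·20=120, M3→Site 1 3·19=57, M4→Site 4 9·24=216. Service 435; fixed 101; total 536.
{Site 1, Site 2, Site 3, Site 4}: service 414 + fixed 154 = 568
No other subset beats 526.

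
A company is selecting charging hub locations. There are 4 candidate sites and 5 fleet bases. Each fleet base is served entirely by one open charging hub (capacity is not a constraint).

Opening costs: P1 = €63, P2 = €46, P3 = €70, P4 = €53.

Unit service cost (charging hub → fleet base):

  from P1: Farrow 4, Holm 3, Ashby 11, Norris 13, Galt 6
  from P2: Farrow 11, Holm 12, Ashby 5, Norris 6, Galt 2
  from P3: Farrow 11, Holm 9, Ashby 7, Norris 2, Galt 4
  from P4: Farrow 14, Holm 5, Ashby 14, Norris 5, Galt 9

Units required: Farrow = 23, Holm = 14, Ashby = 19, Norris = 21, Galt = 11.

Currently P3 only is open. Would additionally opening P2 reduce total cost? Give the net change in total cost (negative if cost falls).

Current service cost with {P3}: 598.
Adding P2: each fleet base re-picks its cheapest; new service cost 538, saving 60.
Extra fixed cost: 46. Net change = 46 − 60 = -14.
(Totals: 668 → 654.)

Yes — net change −14 (cost falls by 14).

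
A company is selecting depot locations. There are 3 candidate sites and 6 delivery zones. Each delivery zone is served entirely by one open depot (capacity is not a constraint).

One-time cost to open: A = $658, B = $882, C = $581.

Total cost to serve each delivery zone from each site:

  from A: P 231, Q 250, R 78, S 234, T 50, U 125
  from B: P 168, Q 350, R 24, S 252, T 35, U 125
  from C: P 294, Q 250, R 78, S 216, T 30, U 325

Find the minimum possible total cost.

For any fixed open set, each delivery zone goes to its cheapest open site; total = fixed + service.
{A}: P→A 231, Q→A 250, R→A 78, S→A 234, T→A 50, U→A 125. Service 968; fixed 658; total 1626.
{C}: service 1193 + fixed 581 = 1774
{B}: P→B 168, Q→B 350, R→B 24, S→B 252, T→B 35, U→B 125. Service 954; fixed 882; total 1836.
{A, B, C}: service 813 + fixed 2121 = 2934
No other subset beats 1626.

Minimum total cost: 1626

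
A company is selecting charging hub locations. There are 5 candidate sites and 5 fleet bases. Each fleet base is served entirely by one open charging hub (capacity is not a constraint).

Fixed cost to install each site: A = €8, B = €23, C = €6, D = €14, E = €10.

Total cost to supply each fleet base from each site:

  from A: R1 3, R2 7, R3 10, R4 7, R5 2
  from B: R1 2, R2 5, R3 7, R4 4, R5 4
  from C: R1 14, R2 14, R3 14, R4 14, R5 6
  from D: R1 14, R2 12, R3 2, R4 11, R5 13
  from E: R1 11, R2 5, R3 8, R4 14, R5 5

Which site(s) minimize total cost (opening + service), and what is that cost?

For any fixed open set, each fleet base goes to its cheapest open site; total = fixed + service.
{A}: R1→A 3, R2→A 7, R3→A 10, R4→A 7, R5→A 2. Service 29; fixed 8; total 37.
{A, C}: service 29 + fixed 14 = 43
{A, D}: service 21 + fixed 22 = 43
{A, B, C, D, E}: service 15 + fixed 61 = 76
No other subset beats 37.

Open A only; minimum total cost 37.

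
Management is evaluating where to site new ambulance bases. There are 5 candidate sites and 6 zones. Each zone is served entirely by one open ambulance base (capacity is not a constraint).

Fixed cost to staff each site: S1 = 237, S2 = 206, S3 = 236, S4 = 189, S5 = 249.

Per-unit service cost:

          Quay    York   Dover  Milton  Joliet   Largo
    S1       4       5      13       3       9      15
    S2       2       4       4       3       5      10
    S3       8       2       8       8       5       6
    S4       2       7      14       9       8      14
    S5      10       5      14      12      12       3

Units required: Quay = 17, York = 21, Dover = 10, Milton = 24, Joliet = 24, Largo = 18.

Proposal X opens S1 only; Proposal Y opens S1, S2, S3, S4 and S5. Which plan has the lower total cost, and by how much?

Proposal X: {S1}: Quay→S1 4·17=68, York→S1 5·21=105, Dover→S1 13·10=130, Milton→S1 3·24=72, Joliet→S1 9·24=216, Largo→S1 15·18=270. Service 861; fixed 237; total 1098.
Proposal Y: {S1, S2, S3, S4, S5}: Quay→S2 2·17=34, York→S3 2·21=42, Dover→S2 4·10=40, Milton→S1 3·24=72, Joliet→S2 5·24=120, Largo→S5 3·18=54. Service 362; fixed 1117; total 1479.
Difference: |1098 − 1479| = 381.

Proposal X is cheaper by 381.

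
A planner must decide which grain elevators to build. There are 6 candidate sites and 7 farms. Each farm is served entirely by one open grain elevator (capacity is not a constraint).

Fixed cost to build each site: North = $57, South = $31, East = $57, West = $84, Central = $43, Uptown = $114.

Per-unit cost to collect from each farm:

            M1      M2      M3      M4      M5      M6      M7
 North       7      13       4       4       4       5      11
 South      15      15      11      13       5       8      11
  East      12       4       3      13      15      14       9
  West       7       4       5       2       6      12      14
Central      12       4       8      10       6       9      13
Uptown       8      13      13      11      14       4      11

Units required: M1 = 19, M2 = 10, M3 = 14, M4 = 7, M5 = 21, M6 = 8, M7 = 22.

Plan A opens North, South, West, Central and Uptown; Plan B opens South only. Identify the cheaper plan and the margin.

Plan A: {North, South, West, Central, Uptown}: M1→North 7·19=133, M2→West 4·10=40, M3→North 4·14=56, M4→West 2·7=14, M5→North 4·21=84, M6→Uptown 4·8=32, M7→North 11·22=242. Service 601; fixed 329; total 930.
Plan B: {South}: M1→South 15·19=285, M2→South 15·10=150, M3→South 11·14=154, M4→South 13·7=91, M5→South 5·21=105, M6→South 8·8=64, M7→South 11·22=242. Service 1091; fixed 31; total 1122.
Difference: |930 − 1122| = 192.

Plan A is cheaper by 192.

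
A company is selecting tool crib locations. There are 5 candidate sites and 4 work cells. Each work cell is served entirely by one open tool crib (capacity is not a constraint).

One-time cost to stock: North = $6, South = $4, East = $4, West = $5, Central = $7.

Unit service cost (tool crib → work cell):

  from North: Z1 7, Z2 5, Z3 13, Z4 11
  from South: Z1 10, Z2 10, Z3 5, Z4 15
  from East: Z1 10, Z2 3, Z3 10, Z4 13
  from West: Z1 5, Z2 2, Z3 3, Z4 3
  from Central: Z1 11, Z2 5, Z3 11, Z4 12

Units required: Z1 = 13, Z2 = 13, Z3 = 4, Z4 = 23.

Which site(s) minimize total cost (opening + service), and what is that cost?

For any fixed open set, each work cell goes to its cheapest open site; total = fixed + service.
{West}: Z1→West 5·13=65, Z2→West 2·13=26, Z3→West 3·4=12, Z4→West 3·23=69. Service 172; fixed 5; total 177.
{South, West}: service 172 + fixed 9 = 181
{East, West}: Z1→West 5·13=65, Z2→West 2·13=26, Z3→West 3·4=12, Z4→West 3·23=69. Service 172; fixed 9; total 181.
{North, South, East, West, Central}: Z1→West 5·13=65, Z2→West 2·13=26, Z3→West 3·4=12, Z4→West 3·23=69. Service 172; fixed 26; total 198.
No other subset beats 177.

Open West only; minimum total cost 177.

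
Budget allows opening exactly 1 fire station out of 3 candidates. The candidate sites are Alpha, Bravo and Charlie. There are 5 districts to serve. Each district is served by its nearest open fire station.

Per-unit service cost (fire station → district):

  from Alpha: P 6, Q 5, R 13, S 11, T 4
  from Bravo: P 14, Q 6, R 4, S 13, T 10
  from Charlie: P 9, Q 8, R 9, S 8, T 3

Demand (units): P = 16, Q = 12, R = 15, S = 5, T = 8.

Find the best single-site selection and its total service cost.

With exactly 1 open, each district uses its cheapest among the chosen.
{Alpha}: P→Alpha 6·16=96, Q→Alpha 5·12=60, R→Alpha 13·15=195, S→Alpha 11·5=55, T→Alpha 4·8=32. Service cost 438.
{Charlie}: service cost 439
{Bravo}: service cost 501
Among all 3 size-1 choices, {Alpha} is lowest.

Choose Alpha only; total service cost 438.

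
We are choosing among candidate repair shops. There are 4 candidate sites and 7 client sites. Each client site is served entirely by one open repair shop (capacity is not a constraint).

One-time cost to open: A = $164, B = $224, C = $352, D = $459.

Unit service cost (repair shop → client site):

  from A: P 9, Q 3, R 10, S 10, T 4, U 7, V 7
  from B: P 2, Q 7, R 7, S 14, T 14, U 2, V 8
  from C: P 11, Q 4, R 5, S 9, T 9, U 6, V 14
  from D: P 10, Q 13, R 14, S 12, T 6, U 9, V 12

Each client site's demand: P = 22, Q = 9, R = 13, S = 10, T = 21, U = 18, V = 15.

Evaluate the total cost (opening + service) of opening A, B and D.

Each client site is assigned to its cheapest site among the open ones.
{A, B, D}: P→B 2·22=44, Q→A 3·9=27, R→B 7·13=91, S→A 10·10=100, T→A 4·21=84, U→B 2·18=36, V→A 7·15=105. Service 487; fixed 847; total 1334.

Total cost: 1334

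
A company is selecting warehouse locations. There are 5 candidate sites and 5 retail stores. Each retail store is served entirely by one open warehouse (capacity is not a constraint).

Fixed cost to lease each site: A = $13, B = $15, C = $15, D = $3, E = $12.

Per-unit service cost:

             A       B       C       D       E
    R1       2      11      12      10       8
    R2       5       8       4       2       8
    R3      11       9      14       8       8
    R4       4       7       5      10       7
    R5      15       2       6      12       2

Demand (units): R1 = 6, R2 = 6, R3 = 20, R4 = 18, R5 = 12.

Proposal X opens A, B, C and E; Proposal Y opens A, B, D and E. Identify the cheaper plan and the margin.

Proposal X: {A, B, C, E}: R1→A 2·6=12, R2→C 4·6=24, R3→E 8·20=160, R4→A 4·18=72, R5→B 2·12=24. Service 292; fixed 55; total 347.
Proposal Y: {A, B, D, E}: R1→A 2·6=12, R2→D 2·6=12, R3→D 8·20=160, R4→A 4·18=72, R5→B 2·12=24. Service 280; fixed 43; total 323.
Difference: |347 − 323| = 24.

Proposal Y is cheaper by 24.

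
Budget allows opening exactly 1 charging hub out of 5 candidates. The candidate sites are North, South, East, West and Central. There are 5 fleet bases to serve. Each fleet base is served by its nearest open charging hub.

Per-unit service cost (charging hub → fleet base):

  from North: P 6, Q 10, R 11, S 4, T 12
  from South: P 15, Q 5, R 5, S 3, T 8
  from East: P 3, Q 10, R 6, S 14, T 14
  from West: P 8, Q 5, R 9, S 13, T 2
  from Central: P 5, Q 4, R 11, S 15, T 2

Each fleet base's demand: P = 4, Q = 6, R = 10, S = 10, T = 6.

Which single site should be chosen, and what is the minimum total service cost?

With exactly 1 open, each fleet base uses its cheapest among the chosen.
{South}: P→South 15·4=60, Q→South 5·6=30, R→South 5·10=50, S→South 3·10=30, T→South 8·6=48. Service cost 218.
{West}: service cost 294
{North}: service cost 306
Among all 5 size-1 choices, {South} is lowest.

Choose South only; total service cost 218.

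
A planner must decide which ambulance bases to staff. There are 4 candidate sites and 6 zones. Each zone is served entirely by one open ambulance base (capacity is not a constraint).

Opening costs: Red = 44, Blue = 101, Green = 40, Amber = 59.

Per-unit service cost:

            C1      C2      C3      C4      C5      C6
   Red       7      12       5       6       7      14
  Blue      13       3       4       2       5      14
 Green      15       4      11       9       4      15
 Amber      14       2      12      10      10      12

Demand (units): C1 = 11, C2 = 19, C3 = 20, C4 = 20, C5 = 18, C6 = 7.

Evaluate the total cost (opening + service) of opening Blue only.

Total cost: 609

Each zone is assigned to its cheapest site among the open ones.
{Blue}: C1→Blue 13·11=143, C2→Blue 3·19=57, C3→Blue 4·20=80, C4→Blue 2·20=40, C5→Blue 5·18=90, C6→Blue 14·7=98. Service 508; fixed 101; total 609.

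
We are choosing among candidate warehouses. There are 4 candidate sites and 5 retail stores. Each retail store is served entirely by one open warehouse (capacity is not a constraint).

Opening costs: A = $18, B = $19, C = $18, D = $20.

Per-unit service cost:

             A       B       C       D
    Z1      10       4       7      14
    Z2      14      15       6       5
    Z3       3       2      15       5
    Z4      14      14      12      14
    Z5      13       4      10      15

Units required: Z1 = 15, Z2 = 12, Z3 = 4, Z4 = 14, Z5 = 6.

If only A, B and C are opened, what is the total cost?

Total cost: 387

Each retail store is assigned to its cheapest site among the open ones.
{A, B, C}: Z1→B 4·15=60, Z2→C 6·12=72, Z3→B 2·4=8, Z4→C 12·14=168, Z5→B 4·6=24. Service 332; fixed 55; total 387.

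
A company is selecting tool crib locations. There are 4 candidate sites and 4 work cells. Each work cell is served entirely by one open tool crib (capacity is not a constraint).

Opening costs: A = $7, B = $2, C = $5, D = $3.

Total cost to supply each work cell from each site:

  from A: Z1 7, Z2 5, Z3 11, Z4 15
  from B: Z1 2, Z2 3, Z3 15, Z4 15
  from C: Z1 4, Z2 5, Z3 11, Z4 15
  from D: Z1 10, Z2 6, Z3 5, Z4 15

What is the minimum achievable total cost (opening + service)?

Minimum total cost: 30

For any fixed open set, each work cell goes to its cheapest open site; total = fixed + service.
{B, D}: Z1→B 2, Z2→B 3, Z3→D 5, Z4→B 15. Service 25; fixed 5; total 30.
{B, C, D}: service 25 + fixed 10 = 35
{A, B, D}: service 25 + fixed 12 = 37
{A, B, C, D}: service 25 + fixed 17 = 42
No other subset beats 30.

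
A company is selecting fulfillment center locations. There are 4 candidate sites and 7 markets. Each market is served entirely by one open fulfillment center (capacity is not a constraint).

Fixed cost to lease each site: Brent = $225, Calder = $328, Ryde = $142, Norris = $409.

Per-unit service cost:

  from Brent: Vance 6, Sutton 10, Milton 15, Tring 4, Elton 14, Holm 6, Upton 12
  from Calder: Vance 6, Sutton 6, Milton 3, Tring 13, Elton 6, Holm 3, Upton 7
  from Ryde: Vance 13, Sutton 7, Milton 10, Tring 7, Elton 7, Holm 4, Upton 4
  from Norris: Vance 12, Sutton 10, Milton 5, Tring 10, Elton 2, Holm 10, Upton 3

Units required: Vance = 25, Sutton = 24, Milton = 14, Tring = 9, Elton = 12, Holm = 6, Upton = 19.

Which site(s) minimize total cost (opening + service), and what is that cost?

Open Calder only; minimum total cost 1004.

For any fixed open set, each market goes to its cheapest open site; total = fixed + service.
{Calder}: Vance→Calder 6·25=150, Sutton→Calder 6·24=144, Milton→Calder 3·14=42, Tring→Calder 13·9=117, Elton→Calder 6·12=72, Holm→Calder 3·6=18, Upton→Calder 7·19=133. Service 676; fixed 328; total 1004.
{Ryde}: Vance→Ryde 13·25=325, Sutton→Ryde 7·24=168, Milton→Ryde 10·14=140, Tring→Ryde 7·9=63, Elton→Ryde 7·12=84, Holm→Ryde 4·6=24, Upton→Ryde 4·19=76. Service 880; fixed 142; total 1022.
{Calder, Ryde}: Vance→Calder 6·25=150, Sutton→Calder 6·24=144, Milton→Calder 3·14=42, Tring→Ryde 7·9=63, Elton→Calder 6·12=72, Holm→Calder 3·6=18, Upton→Ryde 4·19=76. Service 565; fixed 470; total 1035.
{Brent, Calder, Ryde, Norris}: service 471 + fixed 1104 = 1575
No other subset beats 1004.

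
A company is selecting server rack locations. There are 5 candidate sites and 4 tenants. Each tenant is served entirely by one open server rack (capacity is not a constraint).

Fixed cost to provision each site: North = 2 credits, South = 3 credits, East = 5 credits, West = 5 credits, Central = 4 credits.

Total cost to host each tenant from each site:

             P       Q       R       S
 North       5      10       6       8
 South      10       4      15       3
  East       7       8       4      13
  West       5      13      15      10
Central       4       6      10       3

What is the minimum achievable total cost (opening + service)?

Minimum total cost: 23

For any fixed open set, each tenant goes to its cheapest open site; total = fixed + service.
{North, South}: P→North 5, Q→South 4, R→North 6, S→South 3. Service 18; fixed 5; total 23.
{North, Central}: service 19 + fixed 6 = 25
{North, South, East}: service 16 + fixed 10 = 26
{North, South, East, West, Central}: service 15 + fixed 19 = 34
No other subset beats 23.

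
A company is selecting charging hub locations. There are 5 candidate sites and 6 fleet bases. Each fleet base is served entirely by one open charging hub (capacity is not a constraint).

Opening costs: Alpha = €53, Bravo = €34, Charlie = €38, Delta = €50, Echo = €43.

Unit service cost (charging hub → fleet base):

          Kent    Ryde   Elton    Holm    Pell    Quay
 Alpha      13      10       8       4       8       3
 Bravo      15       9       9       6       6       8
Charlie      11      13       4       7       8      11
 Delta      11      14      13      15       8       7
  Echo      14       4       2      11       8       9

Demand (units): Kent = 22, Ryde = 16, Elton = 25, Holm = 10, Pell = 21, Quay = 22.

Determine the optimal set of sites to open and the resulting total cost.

For any fixed open set, each fleet base goes to its cheapest open site; total = fixed + service.
{Alpha, Bravo, Charlie, Echo}: Kent→Charlie 11·22=242, Ryde→Echo 4·16=64, Elton→Echo 2·25=50, Holm→Alpha 4·10=40, Pell→Bravo 6·21=126, Quay→Alpha 3·22=66. Service 588; fixed 168; total 756.
{Alpha, Bravo, Echo}: service 632 + fixed 130 = 762
{Alpha, Charlie, Echo}: service 630 + fixed 134 = 764
{Alpha, Bravo, Charlie, Delta, Echo}: Kent→Charlie 11·22=242, Ryde→Echo 4·16=64, Elton→Echo 2·25=50, Holm→Alpha 4·10=40, Pell→Bravo 6·21=126, Quay→Alpha 3·22=66. Service 588; fixed 218; total 806.
No other subset beats 756.

Open Alpha, Bravo, Charlie and Echo; minimum total cost 756.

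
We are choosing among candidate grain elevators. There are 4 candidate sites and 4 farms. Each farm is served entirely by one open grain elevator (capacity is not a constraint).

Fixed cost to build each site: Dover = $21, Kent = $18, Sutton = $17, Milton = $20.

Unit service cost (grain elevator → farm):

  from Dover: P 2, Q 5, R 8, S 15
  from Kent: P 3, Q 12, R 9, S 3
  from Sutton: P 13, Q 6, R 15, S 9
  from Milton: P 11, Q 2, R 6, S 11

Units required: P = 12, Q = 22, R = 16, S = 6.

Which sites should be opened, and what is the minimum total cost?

Open Kent and Milton; minimum total cost 232.

For any fixed open set, each farm goes to its cheapest open site; total = fixed + service.
{Kent, Milton}: P→Kent 3·12=36, Q→Milton 2·22=44, R→Milton 6·16=96, S→Kent 3·6=18. Service 194; fixed 38; total 232.
{Dover, Kent, Milton}: service 182 + fixed 59 = 241
{Kent, Sutton, Milton}: P→Kent 3·12=36, Q→Milton 2·22=44, R→Milton 6·16=96, S→Kent 3·6=18. Service 194; fixed 55; total 249.
{Dover, Kent, Sutton, Milton}: P→Dover 2·12=24, Q→Milton 2·22=44, R→Milton 6·16=96, S→Kent 3·6=18. Service 182; fixed 76; total 258.
No other subset beats 232.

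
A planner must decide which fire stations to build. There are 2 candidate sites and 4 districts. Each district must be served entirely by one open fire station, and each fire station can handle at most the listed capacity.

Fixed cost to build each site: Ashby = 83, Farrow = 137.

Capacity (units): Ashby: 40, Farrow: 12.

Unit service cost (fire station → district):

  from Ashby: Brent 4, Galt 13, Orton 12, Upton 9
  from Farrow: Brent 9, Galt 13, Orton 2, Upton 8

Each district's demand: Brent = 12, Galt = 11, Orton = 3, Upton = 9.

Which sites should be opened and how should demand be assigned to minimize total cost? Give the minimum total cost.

Minimum total cost: 391

Open {Ashby}: Brent→Ashby 4·12=48, Galt→Ashby 13·11=143, Orton→Ashby 12·3=36, Upton→Ashby 9·9=81.
Loads: Ashby carries 35/40. Service 308; fixed 83; total 391.
Next best feasible plan costs 489.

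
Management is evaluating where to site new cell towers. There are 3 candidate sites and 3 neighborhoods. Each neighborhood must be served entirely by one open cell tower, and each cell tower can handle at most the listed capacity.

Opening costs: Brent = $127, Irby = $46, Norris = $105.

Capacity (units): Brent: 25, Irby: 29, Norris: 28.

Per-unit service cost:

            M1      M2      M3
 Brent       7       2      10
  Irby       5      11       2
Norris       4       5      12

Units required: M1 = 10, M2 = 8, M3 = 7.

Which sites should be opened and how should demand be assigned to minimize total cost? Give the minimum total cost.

Open {Irby}: M1→Irby 5·10=50, M2→Irby 11·8=88, M3→Irby 2·7=14.
Loads: Irby carries 25/29. Service 152; fixed 46; total 198.
Next best feasible plan costs 245.

Minimum total cost: 198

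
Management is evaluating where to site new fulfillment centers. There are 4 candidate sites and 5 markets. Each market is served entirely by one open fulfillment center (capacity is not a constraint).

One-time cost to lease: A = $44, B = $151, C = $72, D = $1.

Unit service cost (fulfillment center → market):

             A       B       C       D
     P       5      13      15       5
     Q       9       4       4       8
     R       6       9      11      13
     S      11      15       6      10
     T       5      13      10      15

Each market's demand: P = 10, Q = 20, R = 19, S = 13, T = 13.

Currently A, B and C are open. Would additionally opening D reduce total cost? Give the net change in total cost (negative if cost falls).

Current service cost with {A, B, C}: 387.
Adding D: each market re-picks its cheapest; new service cost 387, saving 0.
Extra fixed cost: 1. Net change = 1 − 0 = 1.
(Totals: 654 → 655.)

No — net change +1 (cost rises by 1).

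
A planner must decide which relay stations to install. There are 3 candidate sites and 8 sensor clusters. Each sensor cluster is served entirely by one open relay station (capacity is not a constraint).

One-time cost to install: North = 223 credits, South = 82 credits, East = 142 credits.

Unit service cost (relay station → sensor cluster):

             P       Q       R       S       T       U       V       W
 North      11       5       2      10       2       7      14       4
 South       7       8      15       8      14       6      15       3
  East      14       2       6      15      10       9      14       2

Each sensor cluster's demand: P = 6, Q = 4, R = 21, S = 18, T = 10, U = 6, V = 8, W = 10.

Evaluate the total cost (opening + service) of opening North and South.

Total cost: 751

Each sensor cluster is assigned to its cheapest site among the open ones.
{North, South}: P→South 7·6=42, Q→North 5·4=20, R→North 2·21=42, S→South 8·18=144, T→North 2·10=20, U→South 6·6=36, V→North 14·8=112, W→South 3·10=30. Service 446; fixed 305; total 751.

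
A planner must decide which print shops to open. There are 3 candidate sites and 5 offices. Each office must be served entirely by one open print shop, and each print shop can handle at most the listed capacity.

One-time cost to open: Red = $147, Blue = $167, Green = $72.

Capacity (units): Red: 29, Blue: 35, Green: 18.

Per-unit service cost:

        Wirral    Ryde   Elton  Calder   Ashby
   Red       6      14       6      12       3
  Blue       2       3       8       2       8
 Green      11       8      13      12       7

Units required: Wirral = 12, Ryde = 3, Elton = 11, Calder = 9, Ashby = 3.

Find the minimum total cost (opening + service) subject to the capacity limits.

Open {Blue, Green}: Wirral→Blue 2·12=24, Ryde→Blue 3·3=9, Elton→Blue 8·11=88, Calder→Blue 2·9=18, Ashby→Green 7·3=21.
Loads: Blue carries 35/35, Green carries 3/18. Service 160; fixed 239; total 399.
Next best feasible plan costs 414.

Minimum total cost: 399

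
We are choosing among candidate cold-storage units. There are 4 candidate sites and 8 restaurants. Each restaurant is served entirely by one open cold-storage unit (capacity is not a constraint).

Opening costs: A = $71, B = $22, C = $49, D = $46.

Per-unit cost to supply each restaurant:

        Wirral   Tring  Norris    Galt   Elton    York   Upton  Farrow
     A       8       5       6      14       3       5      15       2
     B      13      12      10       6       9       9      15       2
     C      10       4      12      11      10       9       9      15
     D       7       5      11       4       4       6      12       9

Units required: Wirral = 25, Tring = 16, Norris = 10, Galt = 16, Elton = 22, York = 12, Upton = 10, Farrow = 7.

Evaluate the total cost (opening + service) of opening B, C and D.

Total cost: 784

Each restaurant is assigned to its cheapest site among the open ones.
{B, C, D}: Wirral→D 7·25=175, Tring→C 4·16=64, Norris→B 10·10=100, Galt→D 4·16=64, Elton→D 4·22=88, York→D 6·12=72, Upton→C 9·10=90, Farrow→B 2·7=14. Service 667; fixed 117; total 784.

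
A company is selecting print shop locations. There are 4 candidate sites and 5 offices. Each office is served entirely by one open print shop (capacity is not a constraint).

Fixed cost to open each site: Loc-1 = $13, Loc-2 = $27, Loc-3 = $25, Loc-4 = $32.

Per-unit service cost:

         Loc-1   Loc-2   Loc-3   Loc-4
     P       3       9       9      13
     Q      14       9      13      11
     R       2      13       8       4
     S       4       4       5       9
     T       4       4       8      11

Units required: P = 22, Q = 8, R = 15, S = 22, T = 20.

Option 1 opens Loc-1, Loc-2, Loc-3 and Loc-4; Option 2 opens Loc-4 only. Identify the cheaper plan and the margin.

Option 1 is cheaper by 451.

Option 1: {Loc-1, Loc-2, Loc-3, Loc-4}: P→Loc-1 3·22=66, Q→Loc-2 9·8=72, R→Loc-1 2·15=30, S→Loc-1 4·22=88, T→Loc-1 4·20=80. Service 336; fixed 97; total 433.
Option 2: {Loc-4}: P→Loc-4 13·22=286, Q→Loc-4 11·8=88, R→Loc-4 4·15=60, S→Loc-4 9·22=198, T→Loc-4 11·20=220. Service 852; fixed 32; total 884.
Difference: |433 − 884| = 451.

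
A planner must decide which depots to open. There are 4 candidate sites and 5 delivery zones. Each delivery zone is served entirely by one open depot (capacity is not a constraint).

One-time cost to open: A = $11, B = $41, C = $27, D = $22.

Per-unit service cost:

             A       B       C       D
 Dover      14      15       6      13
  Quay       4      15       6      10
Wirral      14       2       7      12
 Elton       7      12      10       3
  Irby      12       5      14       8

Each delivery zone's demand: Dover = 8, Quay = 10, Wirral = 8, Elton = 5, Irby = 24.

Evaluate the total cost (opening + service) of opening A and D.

Each delivery zone is assigned to its cheapest site among the open ones.
{A, D}: Dover→D 13·8=104, Quay→A 4·10=40, Wirral→D 12·8=96, Elton→D 3·5=15, Irby→D 8·24=192. Service 447; fixed 33; total 480.

Total cost: 480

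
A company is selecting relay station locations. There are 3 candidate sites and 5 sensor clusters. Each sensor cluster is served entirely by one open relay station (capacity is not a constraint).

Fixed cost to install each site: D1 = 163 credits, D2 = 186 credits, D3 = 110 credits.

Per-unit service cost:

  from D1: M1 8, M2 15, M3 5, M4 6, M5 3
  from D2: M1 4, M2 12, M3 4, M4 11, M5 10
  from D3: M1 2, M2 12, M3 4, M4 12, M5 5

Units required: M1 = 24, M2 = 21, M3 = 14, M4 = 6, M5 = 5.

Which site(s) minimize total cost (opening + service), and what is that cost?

Open D3 only; minimum total cost 563.

For any fixed open set, each sensor cluster goes to its cheapest open site; total = fixed + service.
{D3}: M1→D3 2·24=48, M2→D3 12·21=252, M3→D3 4·14=56, M4→D3 12·6=72, M5→D3 5·5=25. Service 453; fixed 110; total 563.
{D1, D3}: M1→D3 2·24=48, M2→D3 12·21=252, M3→D3 4·14=56, M4→D1 6·6=36, M5→D1 3·5=15. Service 407; fixed 273; total 680.
{D2}: service 520 + fixed 186 = 706
{D1, D2, D3}: service 407 + fixed 459 = 866
(All 7 nonempty subsets were checked; D3 only is lowest.)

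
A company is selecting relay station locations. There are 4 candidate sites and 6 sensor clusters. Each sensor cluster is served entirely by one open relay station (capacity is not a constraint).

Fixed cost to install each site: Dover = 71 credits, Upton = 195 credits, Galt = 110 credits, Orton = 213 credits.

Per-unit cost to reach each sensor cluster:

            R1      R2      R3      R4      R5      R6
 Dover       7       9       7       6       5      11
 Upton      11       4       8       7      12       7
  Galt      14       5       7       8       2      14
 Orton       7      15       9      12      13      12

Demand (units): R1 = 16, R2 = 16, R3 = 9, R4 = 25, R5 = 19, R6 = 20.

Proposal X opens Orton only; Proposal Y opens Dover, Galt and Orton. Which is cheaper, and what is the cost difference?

Proposal Y is cheaper by 376.

Proposal X: {Orton}: R1→Orton 7·16=112, R2→Orton 15·16=240, R3→Orton 9·9=81, R4→Orton 12·25=300, R5→Orton 13·19=247, R6→Orton 12·20=240. Service 1220; fixed 213; total 1433.
Proposal Y: {Dover, Galt, Orton}: R1→Dover 7·16=112, R2→Galt 5·16=80, R3→Dover 7·9=63, R4→Dover 6·25=150, R5→Galt 2·19=38, R6→Dover 11·20=220. Service 663; fixed 394; total 1057.
Difference: |1433 − 1057| = 376.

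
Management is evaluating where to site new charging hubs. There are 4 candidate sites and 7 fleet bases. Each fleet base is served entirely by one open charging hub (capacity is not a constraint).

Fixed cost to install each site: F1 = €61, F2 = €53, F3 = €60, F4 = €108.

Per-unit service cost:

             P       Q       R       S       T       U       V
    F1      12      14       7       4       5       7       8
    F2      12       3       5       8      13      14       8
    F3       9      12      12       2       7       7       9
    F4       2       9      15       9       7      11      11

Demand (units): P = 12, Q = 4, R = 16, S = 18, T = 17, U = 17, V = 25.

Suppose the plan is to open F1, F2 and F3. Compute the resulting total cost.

Total cost: 814

Each fleet base is assigned to its cheapest site among the open ones.
{F1, F2, F3}: P→F3 9·12=108, Q→F2 3·4=12, R→F2 5·16=80, S→F3 2·18=36, T→F1 5·17=85, U→F1 7·17=119, V→F1 8·25=200. Service 640; fixed 174; total 814.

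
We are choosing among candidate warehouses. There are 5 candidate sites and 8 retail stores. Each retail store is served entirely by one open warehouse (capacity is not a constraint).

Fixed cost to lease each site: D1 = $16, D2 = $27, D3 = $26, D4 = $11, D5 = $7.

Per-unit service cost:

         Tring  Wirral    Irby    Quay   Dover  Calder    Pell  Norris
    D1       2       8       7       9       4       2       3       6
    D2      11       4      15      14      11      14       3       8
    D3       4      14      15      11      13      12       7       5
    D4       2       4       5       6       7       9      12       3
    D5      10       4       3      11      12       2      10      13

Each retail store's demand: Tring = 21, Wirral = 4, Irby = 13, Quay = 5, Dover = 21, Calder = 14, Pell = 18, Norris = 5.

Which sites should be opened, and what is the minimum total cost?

Open D1, D4 and D5; minimum total cost 342.

For any fixed open set, each retail store goes to its cheapest open site; total = fixed + service.
{D1, D4, D5}: Tring→D1 2·21=42, Wirral→D4 4·4=16, Irby→D5 3·13=39, Quay→D4 6·5=30, Dover→D1 4·21=84, Calder→D1 2·14=28, Pell→D1 3·18=54, Norris→D4 3·5=15. Service 308; fixed 34; total 342.
{D1, D4}: Tring→D1 2·21=42, Wirral→D4 4·4=16, Irby→D4 5·13=65, Quay→D4 6·5=30, Dover→D1 4·21=84, Calder→D1 2·14=28, Pell→D1 3·18=54, Norris→D4 3·5=15. Service 334; fixed 27; total 361.
{D1, D5}: Tring→D1 2·21=42, Wirral→D5 4·4=16, Irby→D5 3·13=39, Quay→D1 9·5=45, Dover→D1 4·21=84, Calder→D1 2·14=28, Pell→D1 3·18=54, Norris→D1 6·5=30. Service 338; fixed 23; total 361.
{D1, D2, D3, D4, D5}: service 308 + fixed 87 = 395
No other subset beats 342.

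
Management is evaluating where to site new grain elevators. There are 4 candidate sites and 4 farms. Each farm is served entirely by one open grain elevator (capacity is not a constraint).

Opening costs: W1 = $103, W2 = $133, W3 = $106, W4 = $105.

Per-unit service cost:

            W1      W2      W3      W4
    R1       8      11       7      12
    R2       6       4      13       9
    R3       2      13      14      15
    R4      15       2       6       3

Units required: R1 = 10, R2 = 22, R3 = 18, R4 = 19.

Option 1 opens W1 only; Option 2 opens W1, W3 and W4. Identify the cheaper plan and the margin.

Option 1: {W1}: R1→W1 8·10=80, R2→W1 6·22=132, R3→W1 2·18=36, R4→W1 15·19=285. Service 533; fixed 103; total 636.
Option 2: {W1, W3, W4}: R1→W3 7·10=70, R2→W1 6·22=132, R3→W1 2·18=36, R4→W4 3·19=57. Service 295; fixed 314; total 609.
Difference: |636 − 609| = 27.

Option 2 is cheaper by 27.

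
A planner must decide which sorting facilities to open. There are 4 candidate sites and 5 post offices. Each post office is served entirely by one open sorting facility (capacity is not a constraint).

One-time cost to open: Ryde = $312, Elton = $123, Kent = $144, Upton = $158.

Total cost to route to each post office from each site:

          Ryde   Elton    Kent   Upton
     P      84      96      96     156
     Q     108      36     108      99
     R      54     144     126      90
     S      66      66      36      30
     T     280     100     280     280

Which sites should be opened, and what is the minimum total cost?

For any fixed open set, each post office goes to its cheapest open site; total = fixed + service.
{Elton}: P→Elton 96, Q→Elton 36, R→Elton 144, S→Elton 66, T→Elton 100. Service 442; fixed 123; total 565.
{Elton, Upton}: P→Elton 96, Q→Elton 36, R→Upton 90, S→Upton 30, T→Elton 100. Service 352; fixed 281; total 633.
{Elton, Kent}: service 394 + fixed 267 = 661
{Ryde, Elton, Kent, Upton}: service 304 + fixed 737 = 1041
No other subset beats 565.

Open Elton only; minimum total cost 565.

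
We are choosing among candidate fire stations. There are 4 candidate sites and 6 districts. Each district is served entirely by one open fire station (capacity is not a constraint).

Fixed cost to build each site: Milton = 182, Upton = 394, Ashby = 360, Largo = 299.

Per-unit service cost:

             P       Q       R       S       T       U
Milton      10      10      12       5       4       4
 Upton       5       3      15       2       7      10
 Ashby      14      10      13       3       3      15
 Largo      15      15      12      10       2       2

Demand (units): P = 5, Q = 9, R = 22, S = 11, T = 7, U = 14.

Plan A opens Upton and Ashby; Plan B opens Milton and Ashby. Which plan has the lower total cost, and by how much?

Plan B is cheaper by 219.

Plan A: {Upton, Ashby}: P→Upton 5·5=25, Q→Upton 3·9=27, R→Ashby 13·22=286, S→Upton 2·11=22, T→Ashby 3·7=21, U→Upton 10·14=140. Service 521; fixed 754; total 1275.
Plan B: {Milton, Ashby}: P→Milton 10·5=50, Q→Milton 10·9=90, R→Milton 12·22=264, S→Ashby 3·11=33, T→Ashby 3·7=21, U→Milton 4·14=56. Service 514; fixed 542; total 1056.
Difference: |1275 − 1056| = 219.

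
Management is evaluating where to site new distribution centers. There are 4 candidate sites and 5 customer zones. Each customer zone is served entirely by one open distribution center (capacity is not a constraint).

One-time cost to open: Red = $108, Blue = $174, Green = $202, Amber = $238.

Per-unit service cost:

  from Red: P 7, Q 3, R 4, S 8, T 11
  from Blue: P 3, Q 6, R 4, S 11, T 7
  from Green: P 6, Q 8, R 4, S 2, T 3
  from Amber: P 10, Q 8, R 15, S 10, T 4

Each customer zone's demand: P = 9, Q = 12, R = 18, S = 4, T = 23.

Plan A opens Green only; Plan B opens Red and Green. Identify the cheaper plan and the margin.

Plan A: {Green}: P→Green 6·9=54, Q→Green 8·12=96, R→Green 4·18=72, S→Green 2·4=8, T→Green 3·23=69. Service 299; fixed 202; total 501.
Plan B: {Red, Green}: P→Green 6·9=54, Q→Red 3·12=36, R→Red 4·18=72, S→Green 2·4=8, T→Green 3·23=69. Service 239; fixed 310; total 549.
Difference: |501 − 549| = 48.

Plan A is cheaper by 48.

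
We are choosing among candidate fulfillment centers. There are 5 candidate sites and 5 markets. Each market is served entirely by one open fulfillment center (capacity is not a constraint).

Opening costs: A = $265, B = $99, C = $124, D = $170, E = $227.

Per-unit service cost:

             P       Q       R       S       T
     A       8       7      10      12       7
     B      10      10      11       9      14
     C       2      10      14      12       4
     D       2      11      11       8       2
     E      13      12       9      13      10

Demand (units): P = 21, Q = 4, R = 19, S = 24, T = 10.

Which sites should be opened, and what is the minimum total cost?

For any fixed open set, each market goes to its cheapest open site; total = fixed + service.
{D}: P→D 2·21=42, Q→D 11·4=44, R→D 11·19=209, S→D 8·24=192, T→D 2·10=20. Service 507; fixed 170; total 677.
{B, C}: service 547 + fixed 223 = 770
{B, D}: P→D 2·21=42, Q→B 10·4=40, R→B 11·19=209, S→D 8·24=192, T→D 2·10=20. Service 503; fixed 269; total 772.
{A, B, C, D, E}: service 453 + fixed 885 = 1338
No other subset beats 677.

Open D only; minimum total cost 677.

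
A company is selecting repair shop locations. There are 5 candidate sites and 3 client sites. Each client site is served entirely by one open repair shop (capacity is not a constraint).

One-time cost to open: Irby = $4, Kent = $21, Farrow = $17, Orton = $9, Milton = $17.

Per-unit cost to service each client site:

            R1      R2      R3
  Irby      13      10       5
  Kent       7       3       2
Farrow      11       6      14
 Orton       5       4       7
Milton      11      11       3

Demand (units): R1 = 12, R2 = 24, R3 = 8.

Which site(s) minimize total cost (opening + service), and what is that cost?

Open Kent and Orton; minimum total cost 178.

For any fixed open set, each client site goes to its cheapest open site; total = fixed + service.
{Kent, Orton}: R1→Orton 5·12=60, R2→Kent 3·24=72, R3→Kent 2·8=16. Service 148; fixed 30; total 178.
{Irby, Kent, Orton}: service 148 + fixed 34 = 182
{Kent}: R1→Kent 7·12=84, R2→Kent 3·24=72, R3→Kent 2·8=16. Service 172; fixed 21; total 193.
{Irby, Kent, Farrow, Orton, Milton}: R1→Orton 5·12=60, R2→Kent 3·24=72, R3→Kent 2·8=16. Service 148; fixed 68; total 216.
No other subset beats 178.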